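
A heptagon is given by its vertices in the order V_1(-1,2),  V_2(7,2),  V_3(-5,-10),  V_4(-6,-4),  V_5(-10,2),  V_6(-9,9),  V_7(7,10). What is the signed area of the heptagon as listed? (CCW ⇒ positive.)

Apply the shoelace (surveyor's) formula: 2A = Σ (x_i·y_{i+1} − x_{i+1}·y_i), indices taken mod 7.
Σ = (-16) + (-60) + (-40) + (-52) + (-72) + (-153) + (24) = -369
Signed area = Σ/2 = -184.5 (negative ⇒ clockwise traversal).

-184.5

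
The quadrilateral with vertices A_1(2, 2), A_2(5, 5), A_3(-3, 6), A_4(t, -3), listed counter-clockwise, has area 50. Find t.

-10

The doubled signed area Σ (x_i y_{i+1} − x_{i+1} y_i) is linear in t.
With t=0 it equals 60; the coefficient of t is -4 (from the two edges through A_4).
So -4·t + 60 = 2·50 = 100 ⇒ t = -10.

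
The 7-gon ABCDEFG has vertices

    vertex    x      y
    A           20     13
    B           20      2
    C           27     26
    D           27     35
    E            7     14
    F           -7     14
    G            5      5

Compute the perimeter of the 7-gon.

|AB| = √((0)² + (-11)²) = √121 = 11
|BC| = √((7)² + (24)²) = √625 = 25
|CD| = √((0)² + (9)²) = √81 = 9
|DE| = √((-20)² + (-21)²) = √841 = 29
|EF| = √((-14)² + (0)²) = √196 = 14
|FG| = √((12)² + (-9)²) = √225 = 15
|GA| = √((15)² + (8)²) = √289 = 17
Perimeter = 11 + 25 + 9 + 29 + 14 + 15 + 17 = 120.

120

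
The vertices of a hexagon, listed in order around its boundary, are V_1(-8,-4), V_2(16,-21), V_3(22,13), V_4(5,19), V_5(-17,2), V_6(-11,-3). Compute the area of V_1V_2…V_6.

Cross-terms: 232, 670, 353, 333, 73, 20  ⇒  Σ = 1681
Area = |Σ|/2 = 840.5.

840.5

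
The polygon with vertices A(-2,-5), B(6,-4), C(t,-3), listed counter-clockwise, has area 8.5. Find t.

Write out the shoelace sum; only the two edges meeting at C involve t:
2·Area = [(6·(-3) − t·(-4)) + (t·(-5) − (-2)·(-3))] + 38
       = -1·t + 14 = 17
⇒ t = -3.

-3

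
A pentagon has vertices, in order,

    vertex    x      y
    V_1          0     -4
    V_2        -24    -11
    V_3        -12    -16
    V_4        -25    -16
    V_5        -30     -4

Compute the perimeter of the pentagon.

94

|V_1V_2| = √((-24)² + (-7)²) = √625 = 25
|V_2V_3| = √((12)² + (-5)²) = √169 = 13
|V_3V_4| = √((-13)² + (0)²) = √169 = 13
|V_4V_5| = √((-5)² + (12)²) = √169 = 13
|V_5V_1| = √((30)² + (0)²) = √900 = 30
Perimeter = 25 + 13 + 13 + 13 + 30 = 94.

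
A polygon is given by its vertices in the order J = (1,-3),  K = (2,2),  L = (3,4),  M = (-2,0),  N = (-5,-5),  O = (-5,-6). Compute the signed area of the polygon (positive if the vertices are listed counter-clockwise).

Apply the shoelace (surveyor's) formula: 2A = Σ (x_i·y_{i+1} − x_{i+1}·y_i), indices taken mod 6.
Σ = (8) + (2) + (8) + (10) + (5) + (21) = 54
Signed area = Σ/2 = 27 (positive ⇒ counter-clockwise traversal).

27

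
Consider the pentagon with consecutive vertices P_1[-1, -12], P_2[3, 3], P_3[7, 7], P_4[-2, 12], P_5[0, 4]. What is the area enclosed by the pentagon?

Apply the shoelace formula: 2A = Σ (x_i·y_{i+1} − x_{i+1}·y_i), indices taken mod 5.
Cross-terms: 33, 0, 98, -8, 4  ⇒  Σ = 127
Area = |Σ|/2 = 63.5.

63.5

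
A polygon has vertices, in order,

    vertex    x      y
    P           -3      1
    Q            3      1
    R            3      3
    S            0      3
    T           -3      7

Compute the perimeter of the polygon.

22

|PQ| = √((6)² + (0)²) = √36 = 6
|QR| = √((0)² + (2)²) = √4 = 2
|RS| = √((-3)² + (0)²) = √9 = 3
|ST| = √((-3)² + (4)²) = √25 = 5
|TP| = √((0)² + (-6)²) = √36 = 6
Perimeter = 6 + 2 + 3 + 5 + 6 = 22.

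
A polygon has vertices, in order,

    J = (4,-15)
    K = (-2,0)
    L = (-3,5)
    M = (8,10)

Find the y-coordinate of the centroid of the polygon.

-5/27

Apply Gauss's area formula. First the cross-terms c_i = x_i·y_{i+1} − x_{i+1}·y_i:
  -30, -10, -70, -160  ⇒  2A = -270, A = -135.
Then Σ (y_i + y_{i+1})·c_i = 150, so ȳ = 150 / (6·(-135)) = -5/27.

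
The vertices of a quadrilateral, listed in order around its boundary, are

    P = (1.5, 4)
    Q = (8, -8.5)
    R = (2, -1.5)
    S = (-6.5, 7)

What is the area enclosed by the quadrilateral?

36

Σ = (-44.75) + (5) + (4.25) + (-36.5) = -72
Area = |Σ|/2 = 36.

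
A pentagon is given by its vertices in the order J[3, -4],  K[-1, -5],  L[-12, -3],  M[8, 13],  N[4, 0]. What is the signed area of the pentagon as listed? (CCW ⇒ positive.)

-138

Cross-terms: -19, -57, -132, -52, -16  ⇒  Σ = -276
Signed area = Σ/2 = -138 (negative ⇒ clockwise traversal).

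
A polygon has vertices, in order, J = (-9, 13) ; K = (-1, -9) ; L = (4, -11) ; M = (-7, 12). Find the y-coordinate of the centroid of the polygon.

Apply Gauss's area formula. First the cross-terms c_i = x_i·y_{i+1} − x_{i+1}·y_i:
  94, 47, -29, 17  ⇒  2A = 129, A = 64.5.
Then Σ (y_i + y_{i+1})·c_i = -168, so ȳ = -168 / (6·64.5) = -56/129.

-56/129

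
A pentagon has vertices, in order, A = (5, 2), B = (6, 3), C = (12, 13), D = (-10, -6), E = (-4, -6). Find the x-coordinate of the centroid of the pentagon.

Apply the surveyor's formula. First the cross-terms c_i = x_i·y_{i+1} − x_{i+1}·y_i:
  3, 42, 58, 36, 22  ⇒  2A = 161, A = 80.5.
Then Σ (x_i + x_{i+1})·c_i = 423, so x̄ = 423 / (6·80.5) = 141/161.

141/161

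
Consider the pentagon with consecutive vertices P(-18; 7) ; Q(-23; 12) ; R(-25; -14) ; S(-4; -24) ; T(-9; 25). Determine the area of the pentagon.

591

Apply the shoelace (surveyor's) formula: 2A = Σ (x_i·y_{i+1} − x_{i+1}·y_i), indices taken mod 5.
Σ = (-55) + (622) + (544) + (-316) + (387) = 1182
Area = |Σ|/2 = 591.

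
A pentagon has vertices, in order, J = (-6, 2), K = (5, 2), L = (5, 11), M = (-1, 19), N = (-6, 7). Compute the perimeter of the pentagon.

48

|JK| = √((11)² + (0)²) = √121 = 11
|KL| = √((0)² + (9)²) = √81 = 9
|LM| = √((-6)² + (8)²) = √100 = 10
|MN| = √((-5)² + (-12)²) = √169 = 13
|NJ| = √((0)² + (-5)²) = √25 = 5
Perimeter = 11 + 9 + 10 + 13 + 5 = 48.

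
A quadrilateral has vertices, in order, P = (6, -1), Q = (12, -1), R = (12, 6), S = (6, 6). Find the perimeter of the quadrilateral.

|PQ| = √((6)² + (0)²) = √36 = 6
|QR| = √((0)² + (7)²) = √49 = 7
|RS| = √((-6)² + (0)²) = √36 = 6
|SP| = √((0)² + (-7)²) = √49 = 7
Perimeter = 6 + 7 + 6 + 7 = 26.

26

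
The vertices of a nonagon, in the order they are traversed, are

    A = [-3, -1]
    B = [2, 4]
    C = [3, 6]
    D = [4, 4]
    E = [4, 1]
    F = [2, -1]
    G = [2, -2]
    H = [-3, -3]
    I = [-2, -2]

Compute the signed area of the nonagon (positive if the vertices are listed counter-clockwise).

-29

Apply the shoelace (surveyor's) formula: 2A = Σ (x_i·y_{i+1} − x_{i+1}·y_i), indices taken mod 9.
Σ = (-10) + (0) + (-12) + (-12) + (-6) + (-2) + (-12) + (0) + (-4) = -58
Signed area = Σ/2 = -29 (negative ⇒ clockwise traversal).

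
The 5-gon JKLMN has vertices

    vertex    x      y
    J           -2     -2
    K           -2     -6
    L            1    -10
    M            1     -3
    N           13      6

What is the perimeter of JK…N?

48

|JK| = √((0)² + (-4)²) = √16 = 4
|KL| = √((3)² + (-4)²) = √25 = 5
|LM| = √((0)² + (7)²) = √49 = 7
|MN| = √((12)² + (9)²) = √225 = 15
|NJ| = √((-15)² + (-8)²) = √289 = 17
Perimeter = 4 + 5 + 7 + 15 + 17 = 48.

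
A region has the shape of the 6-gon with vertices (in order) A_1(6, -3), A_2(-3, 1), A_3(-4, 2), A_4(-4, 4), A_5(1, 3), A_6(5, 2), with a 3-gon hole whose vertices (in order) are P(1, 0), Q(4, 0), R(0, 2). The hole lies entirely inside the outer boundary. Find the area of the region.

Outer boundary:
Apply the surveyor's formula: 2A = Σ (x_i·y_{i+1} − x_{i+1}·y_i), indices taken mod 6.
Σ = (-3) + (-2) + (-8) + (-16) + (-13) + (-27) = -69
Area = |Σ|/2 = 34.5.
Hole:
P→Q: (1)(0) − (4)(0) = 0
Q→R: (4)(2) − (0)(0) = 8
R→P: (0)(0) − (1)(2) = -2
Σ = 6
Area = |Σ|/2 = 3.
Net area = 34.5 − 3 = 31.5.

31.5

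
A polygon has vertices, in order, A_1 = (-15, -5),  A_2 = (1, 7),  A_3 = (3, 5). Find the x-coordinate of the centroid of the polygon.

Apply the surveyor's formula. First the cross-terms c_i = x_i·y_{i+1} − x_{i+1}·y_i:
  -100, -16, 60  ⇒  2A = -56, A = -28.
Then Σ (x_i + x_{i+1})·c_i = 616, so x̄ = 616 / (6·(-28)) = -11/3.

-11/3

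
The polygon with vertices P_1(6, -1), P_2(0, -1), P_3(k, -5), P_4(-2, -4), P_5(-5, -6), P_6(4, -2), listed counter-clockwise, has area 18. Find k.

-6

Write out the shoelace sum; only the two edges meeting at P_3 involve k:
2·Area = [(0·(-5) − k·(-1)) + (k·(-4) − (-2)·(-5))] + 28
       = -3·k + 18 = 36
⇒ k = -6.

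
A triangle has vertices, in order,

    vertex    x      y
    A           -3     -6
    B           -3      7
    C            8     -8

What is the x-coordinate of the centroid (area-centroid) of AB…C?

Apply the shoelace (surveyor's) formula. First the cross-terms c_i = x_i·y_{i+1} − x_{i+1}·y_i:
  -39, -32, -72  ⇒  2A = -143, A = -71.5.
Then Σ (x_i + x_{i+1})·c_i = -286, so x̄ = -286 / (6·(-71.5)) = 2/3.

2/3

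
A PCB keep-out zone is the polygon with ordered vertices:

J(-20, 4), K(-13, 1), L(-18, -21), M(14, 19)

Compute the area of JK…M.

Cross-terms: 32, 291, -48, 436  ⇒  Σ = 711
Area = |Σ|/2 = 355.5.

355.5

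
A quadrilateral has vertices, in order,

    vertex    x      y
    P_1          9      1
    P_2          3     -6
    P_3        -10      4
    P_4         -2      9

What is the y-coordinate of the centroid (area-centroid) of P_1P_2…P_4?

101/54

Apply the shoelace (surveyor's) formula. First the cross-terms c_i = x_i·y_{i+1} − x_{i+1}·y_i:
  -57, -48, -82, -83  ⇒  2A = -270, A = -135.
Then Σ (y_i + y_{i+1})·c_i = -1515, so ȳ = -1515 / (6·(-135)) = 101/54.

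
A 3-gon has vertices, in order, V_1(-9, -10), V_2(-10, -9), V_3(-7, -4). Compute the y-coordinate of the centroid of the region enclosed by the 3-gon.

-23/3

Apply the surveyor's formula. First the cross-terms c_i = x_i·y_{i+1} − x_{i+1}·y_i:
  -19, -23, 34  ⇒  2A = -8, A = -4.
Then Σ (y_i + y_{i+1})·c_i = 184, so ȳ = 184 / (6·(-4)) = -23/3.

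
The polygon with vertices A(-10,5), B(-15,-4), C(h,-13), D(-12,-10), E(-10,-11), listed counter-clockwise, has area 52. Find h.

The doubled signed area Σ (x_i y_{i+1} − x_{i+1} y_i) is linear in h.
With h=0 it equals 26; the coefficient of h is -6 (from the two edges through C).
So -6·h + 26 = 2·52 = 104 ⇒ h = -13.

-13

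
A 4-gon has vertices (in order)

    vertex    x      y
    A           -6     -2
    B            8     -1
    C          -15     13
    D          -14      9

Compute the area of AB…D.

120

Apply Gauss's area formula: 2A = Σ (x_i·y_{i+1} − x_{i+1}·y_i), indices taken mod 4.
Σ = (22) + (89) + (47) + (82) = 240
Area = |Σ|/2 = 120.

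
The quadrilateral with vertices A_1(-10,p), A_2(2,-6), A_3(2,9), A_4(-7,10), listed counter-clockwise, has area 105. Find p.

7

Write out the shoelace sum; only the two edges meeting at A_1 involve p:
2·Area = [((-7)·p − (-10)·10) + ((-10)·(-6) − 2·p)] + 113
       = -9·p + 273 = 210
⇒ p = 7.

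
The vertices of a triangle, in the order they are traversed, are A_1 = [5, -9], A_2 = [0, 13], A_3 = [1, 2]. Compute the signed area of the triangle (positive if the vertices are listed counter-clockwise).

Apply the shoelace formula: 2A = Σ (x_i·y_{i+1} − x_{i+1}·y_i), indices taken mod 3.
Σ = (65) + (-13) + (-19) = 33
Signed area = Σ/2 = 16.5 (positive ⇒ counter-clockwise traversal).

16.5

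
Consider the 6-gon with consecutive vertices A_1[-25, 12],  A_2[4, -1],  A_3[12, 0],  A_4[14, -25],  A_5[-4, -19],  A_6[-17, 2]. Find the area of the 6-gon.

581

Σ = (-23) + (12) + (-300) + (-366) + (-331) + (-154) = -1162
Area = |Σ|/2 = 581.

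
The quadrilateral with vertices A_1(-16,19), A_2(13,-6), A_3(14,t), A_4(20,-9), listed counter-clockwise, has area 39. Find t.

-5

The doubled signed area Σ (x_i y_{i+1} − x_{i+1} y_i) is linear in t.
With t=0 it equals 43; the coefficient of t is -7 (from the two edges through A_3).
So -7·t + 43 = 2·39 = 78 ⇒ t = -5.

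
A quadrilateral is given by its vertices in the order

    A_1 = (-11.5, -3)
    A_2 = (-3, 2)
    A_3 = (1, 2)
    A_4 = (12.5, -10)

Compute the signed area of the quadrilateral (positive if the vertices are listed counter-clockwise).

-113.75

Apply Gauss's area formula: 2A = Σ (x_i·y_{i+1} − x_{i+1}·y_i), indices taken mod 4.
A_1→A_2: (-11.5)(2) − (-3)(-3) = -32
A_2→A_3: (-3)(2) − (1)(2) = -8
A_3→A_4: (1)(-10) − (12.5)(2) = -35
A_4→A_1: (12.5)(-3) − (-11.5)(-10) = -152.5
Σ = -227.5
Signed area = Σ/2 = -113.75 (negative ⇒ clockwise traversal).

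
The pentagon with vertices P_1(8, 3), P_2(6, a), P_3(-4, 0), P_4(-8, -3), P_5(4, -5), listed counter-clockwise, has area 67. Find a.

3

The doubled signed area Σ (x_i y_{i+1} − x_{i+1} y_i) is linear in a.
With a=0 it equals 98; the coefficient of a is 12 (from the two edges through P_2).
So 12·a + 98 = 2·67 = 134 ⇒ a = 3.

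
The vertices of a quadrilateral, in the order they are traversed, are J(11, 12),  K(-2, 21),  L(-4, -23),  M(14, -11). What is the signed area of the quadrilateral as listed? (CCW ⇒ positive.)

Apply Gauss's area formula: 2A = Σ (x_i·y_{i+1} − x_{i+1}·y_i), indices taken mod 4.
Σ = (255) + (130) + (366) + (289) = 1040
Signed area = Σ/2 = 520 (positive ⇒ counter-clockwise traversal).

520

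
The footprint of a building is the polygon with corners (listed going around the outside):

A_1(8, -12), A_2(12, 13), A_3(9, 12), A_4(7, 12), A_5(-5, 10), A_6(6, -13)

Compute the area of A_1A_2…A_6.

Σ = (248) + (27) + (24) + (130) + (5) + (32) = 466
Area = |Σ|/2 = 233.

233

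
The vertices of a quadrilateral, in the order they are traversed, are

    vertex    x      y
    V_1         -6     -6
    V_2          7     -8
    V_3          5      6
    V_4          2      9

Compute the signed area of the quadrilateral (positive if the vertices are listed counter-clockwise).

Apply the surveyor's formula: 2A = Σ (x_i·y_{i+1} − x_{i+1}·y_i), indices taken mod 4.
Σ = (90) + (82) + (33) + (42) = 247
Signed area = Σ/2 = 123.5 (positive ⇒ counter-clockwise traversal).

123.5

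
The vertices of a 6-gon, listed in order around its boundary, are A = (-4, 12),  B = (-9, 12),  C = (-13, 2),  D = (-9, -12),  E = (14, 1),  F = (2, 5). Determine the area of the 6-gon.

Apply Gauss's area formula: 2A = Σ (x_i·y_{i+1} − x_{i+1}·y_i), indices taken mod 6.
Σ = (60) + (138) + (174) + (159) + (68) + (44) = 643
Area = |Σ|/2 = 321.5.

321.5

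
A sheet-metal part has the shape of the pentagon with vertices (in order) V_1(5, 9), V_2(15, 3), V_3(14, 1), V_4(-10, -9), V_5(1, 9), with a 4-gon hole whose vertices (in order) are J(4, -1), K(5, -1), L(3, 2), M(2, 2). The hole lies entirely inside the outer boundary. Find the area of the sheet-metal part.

Outer boundary:
Apply the surveyor's formula: 2A = Σ (x_i·y_{i+1} − x_{i+1}·y_i), indices taken mod 5.
Σ = (-120) + (-27) + (-116) + (-81) + (-36) = -380
Area = |Σ|/2 = 190.
Hole:
Apply Gauss's area formula: 2A = Σ (x_i·y_{i+1} − x_{i+1}·y_i), indices taken mod 4.
Cross-terms: 1, 13, 2, -10  ⇒  Σ = 6
Area = |Σ|/2 = 3.
Net area = 190 − 3 = 187.

187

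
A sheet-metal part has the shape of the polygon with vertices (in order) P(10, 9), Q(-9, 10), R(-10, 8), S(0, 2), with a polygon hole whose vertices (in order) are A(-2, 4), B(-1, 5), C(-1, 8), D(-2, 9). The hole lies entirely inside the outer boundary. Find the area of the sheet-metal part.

Outer boundary:
Σ = (181) + (28) + (-20) + (-20) = 169
Area = |Σ|/2 = 84.5.
Hole:
Σ = (-6) + (-3) + (7) + (10) = 8
Area = |Σ|/2 = 4.
Net area = 84.5 − 4 = 80.5.

80.5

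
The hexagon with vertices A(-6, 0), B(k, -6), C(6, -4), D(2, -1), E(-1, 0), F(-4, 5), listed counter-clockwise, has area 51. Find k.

Write out the shoelace sum; only the two edges meeting at B involve k:
2·Area = [((-6)·(-6) − k·0) + (k·(-4) − 6·(-6))] + 26
       = -4·k + 98 = 102
⇒ k = -1.

-1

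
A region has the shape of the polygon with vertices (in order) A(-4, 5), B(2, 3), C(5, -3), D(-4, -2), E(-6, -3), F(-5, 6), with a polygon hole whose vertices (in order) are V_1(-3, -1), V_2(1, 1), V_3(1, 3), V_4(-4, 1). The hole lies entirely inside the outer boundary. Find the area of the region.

48.5

Outer boundary:
A→B: (-4)(3) − (2)(5) = -22
B→C: (2)(-3) − (5)(3) = -21
C→D: (5)(-2) − (-4)(-3) = -22
D→E: (-4)(-3) − (-6)(-2) = 0
E→F: (-6)(6) − (-5)(-3) = -51
F→A: (-5)(5) − (-4)(6) = -1
Σ = -117
Area = |Σ|/2 = 58.5.
Hole:
Cross-terms: -2, 2, 13, 7  ⇒  Σ = 20
Area = |Σ|/2 = 10.
Net area = 58.5 − 10 = 48.5.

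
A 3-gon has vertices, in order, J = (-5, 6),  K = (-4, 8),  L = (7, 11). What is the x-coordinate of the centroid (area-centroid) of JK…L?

Apply the shoelace (surveyor's) formula. First the cross-terms c_i = x_i·y_{i+1} − x_{i+1}·y_i:
  -16, -100, 97  ⇒  2A = -19, A = -9.5.
Then Σ (x_i + x_{i+1})·c_i = 38, so x̄ = 38 / (6·(-9.5)) = -2/3.

-2/3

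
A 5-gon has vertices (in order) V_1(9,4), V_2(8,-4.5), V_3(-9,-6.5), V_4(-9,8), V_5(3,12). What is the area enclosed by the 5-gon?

261.75

Apply the shoelace formula: 2A = Σ (x_i·y_{i+1} − x_{i+1}·y_i), indices taken mod 5.
Σ = (-72.5) + (-92.5) + (-130.5) + (-132) + (-96) = -523.5
Area = |Σ|/2 = 261.75.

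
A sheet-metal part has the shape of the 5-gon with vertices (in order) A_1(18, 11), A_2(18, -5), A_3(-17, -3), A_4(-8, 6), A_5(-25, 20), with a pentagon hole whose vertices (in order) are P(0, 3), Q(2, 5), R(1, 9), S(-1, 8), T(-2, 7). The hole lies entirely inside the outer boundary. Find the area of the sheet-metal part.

Outer boundary:
Apply the shoelace formula: 2A = Σ (x_i·y_{i+1} − x_{i+1}·y_i), indices taken mod 5.
Σ = (-288) + (-139) + (-126) + (-10) + (-635) = -1198
Area = |Σ|/2 = 599.
Hole:
Apply the shoelace (surveyor's) formula: 2A = Σ (x_i·y_{i+1} − x_{i+1}·y_i), indices taken mod 5.
Σ = (-6) + (13) + (17) + (9) + (-6) = 27
Area = |Σ|/2 = 13.5.
Net area = 599 − 13.5 = 585.5.

585.5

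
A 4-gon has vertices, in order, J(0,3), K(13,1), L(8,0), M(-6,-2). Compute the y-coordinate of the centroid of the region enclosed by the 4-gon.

50/81

Apply the shoelace formula. First the cross-terms c_i = x_i·y_{i+1} − x_{i+1}·y_i:
  -39, -8, -16, -18  ⇒  2A = -81, A = -40.5.
Then Σ (y_i + y_{i+1})·c_i = -150, so ȳ = -150 / (6·(-40.5)) = 50/81.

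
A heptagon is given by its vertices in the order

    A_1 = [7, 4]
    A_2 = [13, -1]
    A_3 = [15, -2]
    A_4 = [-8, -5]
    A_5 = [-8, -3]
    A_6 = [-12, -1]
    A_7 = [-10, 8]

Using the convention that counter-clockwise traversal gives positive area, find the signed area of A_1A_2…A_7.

-203.5

Apply the shoelace (surveyor's) formula: 2A = Σ (x_i·y_{i+1} − x_{i+1}·y_i), indices taken mod 7.
Σ = (-59) + (-11) + (-91) + (-16) + (-28) + (-106) + (-96) = -407
Signed area = Σ/2 = -203.5 (negative ⇒ clockwise traversal).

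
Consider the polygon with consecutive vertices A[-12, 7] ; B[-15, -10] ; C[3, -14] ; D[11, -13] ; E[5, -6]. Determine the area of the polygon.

Cross-terms: 225, 240, 115, -1, -37  ⇒  Σ = 542
Area = |Σ|/2 = 271.

271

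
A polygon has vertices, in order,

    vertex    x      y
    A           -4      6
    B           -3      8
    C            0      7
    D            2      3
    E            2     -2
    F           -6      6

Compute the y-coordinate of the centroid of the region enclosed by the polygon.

Apply Gauss's area formula. First the cross-terms c_i = x_i·y_{i+1} − x_{i+1}·y_i:
  -14, -21, -14, -10, 0, -12  ⇒  2A = -71, A = -35.5.
Then Σ (y_i + y_{i+1})·c_i = -805, so ȳ = -805 / (6·(-35.5)) = 805/213.

805/213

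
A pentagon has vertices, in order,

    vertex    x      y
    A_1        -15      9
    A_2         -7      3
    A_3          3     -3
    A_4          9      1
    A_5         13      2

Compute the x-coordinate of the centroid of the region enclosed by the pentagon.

-67/159

Apply Gauss's area formula. First the cross-terms c_i = x_i·y_{i+1} − x_{i+1}·y_i:
  18, 12, 30, 5, 147  ⇒  2A = 212, A = 106.
Then Σ (x_i + x_{i+1})·c_i = -268, so x̄ = -268 / (6·106) = -67/159.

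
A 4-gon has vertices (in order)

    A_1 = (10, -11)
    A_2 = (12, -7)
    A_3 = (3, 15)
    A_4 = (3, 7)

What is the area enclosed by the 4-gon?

Cross-terms: 62, 201, -24, -103  ⇒  Σ = 136
Area = |Σ|/2 = 68.

68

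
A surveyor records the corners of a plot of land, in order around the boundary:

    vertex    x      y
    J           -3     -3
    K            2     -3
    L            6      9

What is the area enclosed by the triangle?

Σ = (15) + (36) + (9) = 60
Area = |Σ|/2 = 30.

30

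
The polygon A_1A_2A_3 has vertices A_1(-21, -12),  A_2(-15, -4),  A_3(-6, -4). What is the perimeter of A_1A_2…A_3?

|A_1A_2| = √((6)² + (8)²) = √100 = 10
|A_2A_3| = √((9)² + (0)²) = √81 = 9
|A_3A_1| = √((-15)² + (-8)²) = √289 = 17
Perimeter = 10 + 9 + 17 = 36.

36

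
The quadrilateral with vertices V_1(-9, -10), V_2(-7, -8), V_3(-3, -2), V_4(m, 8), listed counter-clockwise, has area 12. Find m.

2

The doubled signed area Σ (x_i y_{i+1} − x_{i+1} y_i) is linear in m.
With m=0 it equals 40; the coefficient of m is -8 (from the two edges through V_4).
So -8·m + 40 = 2·12 = 24 ⇒ m = 2.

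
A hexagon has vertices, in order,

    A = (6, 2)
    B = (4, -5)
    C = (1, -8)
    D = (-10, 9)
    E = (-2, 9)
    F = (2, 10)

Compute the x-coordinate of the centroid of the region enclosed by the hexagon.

-90/151

Apply the surveyor's formula. First the cross-terms c_i = x_i·y_{i+1} − x_{i+1}·y_i:
  -38, -27, -71, -72, -38, -56  ⇒  2A = -302, A = -151.
Then Σ (x_i + x_{i+1})·c_i = 540, so x̄ = 540 / (6·(-151)) = -90/151.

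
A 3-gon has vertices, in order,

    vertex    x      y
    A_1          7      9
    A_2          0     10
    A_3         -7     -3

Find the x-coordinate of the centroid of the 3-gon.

Apply the shoelace formula. First the cross-terms c_i = x_i·y_{i+1} − x_{i+1}·y_i:
  70, 70, -42  ⇒  2A = 98, A = 49.
Then Σ (x_i + x_{i+1})·c_i = 0, so x̄ = 0 / (6·49) = 0.

0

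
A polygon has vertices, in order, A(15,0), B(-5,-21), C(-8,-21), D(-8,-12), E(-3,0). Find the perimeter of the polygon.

72

|AB| = √((-20)² + (-21)²) = √841 = 29
|BC| = √((-3)² + (0)²) = √9 = 3
|CD| = √((0)² + (9)²) = √81 = 9
|DE| = √((5)² + (12)²) = √169 = 13
|EA| = √((18)² + (0)²) = √324 = 18
Perimeter = 29 + 3 + 9 + 13 + 18 = 72.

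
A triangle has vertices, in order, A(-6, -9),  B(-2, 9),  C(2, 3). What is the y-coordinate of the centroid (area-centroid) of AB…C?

1

Apply the shoelace (surveyor's) formula. First the cross-terms c_i = x_i·y_{i+1} − x_{i+1}·y_i:
  -72, -24, 0  ⇒  2A = -96, A = -48.
Then Σ (y_i + y_{i+1})·c_i = -288, so ȳ = -288 / (6·(-48)) = 1.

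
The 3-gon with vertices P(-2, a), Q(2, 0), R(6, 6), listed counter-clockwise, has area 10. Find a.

Write out the shoelace sum; only the two edges meeting at P involve a:
2·Area = [(6·a − (-2)·6) + ((-2)·0 − 2·a)] + 12
       = 4·a + 24 = 20
⇒ a = -1.

-1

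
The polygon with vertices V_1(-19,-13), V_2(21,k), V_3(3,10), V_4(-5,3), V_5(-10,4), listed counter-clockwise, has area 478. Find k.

The doubled signed area Σ (x_i y_{i+1} − x_{i+1} y_i) is linear in k.
With k=0 it equals 758; the coefficient of k is -22 (from the two edges through V_2).
So -22·k + 758 = 2·478 = 956 ⇒ k = -9.

-9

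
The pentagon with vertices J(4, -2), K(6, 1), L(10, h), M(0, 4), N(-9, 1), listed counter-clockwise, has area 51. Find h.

1

Write out the shoelace sum; only the two edges meeting at L involve h:
2·Area = [(6·h − 10·1) + (10·4 − 0·h)] + 66
       = 6·h + 96 = 102
⇒ h = 1.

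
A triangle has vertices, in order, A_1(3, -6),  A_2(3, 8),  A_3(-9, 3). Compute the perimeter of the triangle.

42

|A_1A_2| = √((0)² + (14)²) = √196 = 14
|A_2A_3| = √((-12)² + (-5)²) = √169 = 13
|A_3A_1| = √((12)² + (-9)²) = √225 = 15
Perimeter = 14 + 13 + 15 = 42.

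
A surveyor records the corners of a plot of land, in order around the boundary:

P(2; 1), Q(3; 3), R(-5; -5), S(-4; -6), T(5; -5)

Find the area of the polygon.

39

Apply the shoelace (surveyor's) formula: 2A = Σ (x_i·y_{i+1} − x_{i+1}·y_i), indices taken mod 5.
Σ = (3) + (0) + (10) + (50) + (15) = 78
Area = |Σ|/2 = 39.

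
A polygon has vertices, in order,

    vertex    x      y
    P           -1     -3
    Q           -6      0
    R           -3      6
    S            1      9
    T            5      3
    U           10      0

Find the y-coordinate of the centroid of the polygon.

Apply the shoelace formula. First the cross-terms c_i = x_i·y_{i+1} − x_{i+1}·y_i:
  -18, -36, -33, -42, -30, -30  ⇒  2A = -189, A = -94.5.
Then Σ (y_i + y_{i+1})·c_i = -1161, so ȳ = -1161 / (6·(-94.5)) = 43/21.

43/21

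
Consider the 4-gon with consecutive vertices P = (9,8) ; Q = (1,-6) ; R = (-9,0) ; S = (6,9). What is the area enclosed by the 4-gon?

Σ = (-62) + (-54) + (-81) + (-33) = -230
Area = |Σ|/2 = 115.

115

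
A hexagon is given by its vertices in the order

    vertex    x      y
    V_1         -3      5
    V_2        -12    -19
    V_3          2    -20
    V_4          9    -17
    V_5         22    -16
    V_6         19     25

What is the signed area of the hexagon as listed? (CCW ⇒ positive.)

897.5

Cross-terms: 117, 278, 146, 230, 854, 170  ⇒  Σ = 1795
Signed area = Σ/2 = 897.5 (positive ⇒ counter-clockwise traversal).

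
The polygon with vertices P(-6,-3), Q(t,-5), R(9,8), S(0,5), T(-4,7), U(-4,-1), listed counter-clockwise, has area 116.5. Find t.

5

Write out the shoelace sum; only the two edges meeting at Q involve t:
2·Area = [((-6)·(-5) − t·(-3)) + (t·8 − 9·(-5))] + 103
       = 11·t + 178 = 233
⇒ t = 5.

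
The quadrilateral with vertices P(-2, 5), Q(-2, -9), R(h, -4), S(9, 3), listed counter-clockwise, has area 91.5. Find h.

The doubled signed area Σ (x_i y_{i+1} − x_{i+1} y_i) is linear in h.
With h=0 it equals 123; the coefficient of h is 12 (from the two edges through R).
So 12·h + 123 = 2·91.5 = 183 ⇒ h = 5.

5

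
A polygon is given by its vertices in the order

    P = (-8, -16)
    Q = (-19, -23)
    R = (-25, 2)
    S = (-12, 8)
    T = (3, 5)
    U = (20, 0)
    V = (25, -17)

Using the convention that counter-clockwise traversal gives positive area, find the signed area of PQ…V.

-984.5

Apply Gauss's area formula: 2A = Σ (x_i·y_{i+1} − x_{i+1}·y_i), indices taken mod 7.
P→Q: (-8)(-23) − (-19)(-16) = -120
Q→R: (-19)(2) − (-25)(-23) = -613
R→S: (-25)(8) − (-12)(2) = -176
S→T: (-12)(5) − (3)(8) = -84
T→U: (3)(0) − (20)(5) = -100
U→V: (20)(-17) − (25)(0) = -340
V→P: (25)(-16) − (-8)(-17) = -536
Σ = -1969
Signed area = Σ/2 = -984.5 (negative ⇒ clockwise traversal).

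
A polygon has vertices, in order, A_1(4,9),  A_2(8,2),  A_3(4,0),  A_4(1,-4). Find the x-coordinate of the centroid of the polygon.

13/3

Apply the shoelace formula. First the cross-terms c_i = x_i·y_{i+1} − x_{i+1}·y_i:
  -64, -8, -16, 25  ⇒  2A = -63, A = -31.5.
Then Σ (x_i + x_{i+1})·c_i = -819, so x̄ = -819 / (6·(-31.5)) = 13/3.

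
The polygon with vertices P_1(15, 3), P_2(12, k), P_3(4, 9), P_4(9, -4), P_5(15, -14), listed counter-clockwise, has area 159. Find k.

14

The doubled signed area Σ (x_i y_{i+1} − x_{i+1} y_i) is linear in k.
With k=0 it equals 164; the coefficient of k is 11 (from the two edges through P_2).
So 11·k + 164 = 2·159 = 318 ⇒ k = 14.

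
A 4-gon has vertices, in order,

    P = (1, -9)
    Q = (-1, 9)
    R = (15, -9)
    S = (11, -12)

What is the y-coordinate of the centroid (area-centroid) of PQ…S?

Apply Gauss's area formula. First the cross-terms c_i = x_i·y_{i+1} − x_{i+1}·y_i:
  0, -126, -81, -87  ⇒  2A = -294, A = -147.
Then Σ (y_i + y_{i+1})·c_i = 3528, so ȳ = 3528 / (6·(-147)) = -4.

-4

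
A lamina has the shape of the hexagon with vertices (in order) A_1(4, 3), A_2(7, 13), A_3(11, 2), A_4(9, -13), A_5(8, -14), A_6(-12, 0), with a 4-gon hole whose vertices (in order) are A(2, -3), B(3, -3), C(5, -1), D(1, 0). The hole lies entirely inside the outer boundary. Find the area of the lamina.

236

Outer boundary:
Apply the surveyor's formula: 2A = Σ (x_i·y_{i+1} − x_{i+1}·y_i), indices taken mod 6.
A_1→A_2: (4)(13) − (7)(3) = 31
A_2→A_3: (7)(2) − (11)(13) = -129
A_3→A_4: (11)(-13) − (9)(2) = -161
A_4→A_5: (9)(-14) − (8)(-13) = -22
A_5→A_6: (8)(0) − (-12)(-14) = -168
A_6→A_1: (-12)(3) − (4)(0) = -36
Σ = -485
Area = |Σ|/2 = 242.5.
Hole:
Apply the shoelace (surveyor's) formula: 2A = Σ (x_i·y_{i+1} − x_{i+1}·y_i), indices taken mod 4.
Cross-terms: 3, 12, 1, -3  ⇒  Σ = 13
Area = |Σ|/2 = 6.5.
Net area = 242.5 − 6.5 = 236.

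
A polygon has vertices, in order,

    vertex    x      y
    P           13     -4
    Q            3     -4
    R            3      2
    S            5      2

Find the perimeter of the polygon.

28

|PQ| = √((-10)² + (0)²) = √100 = 10
|QR| = √((0)² + (6)²) = √36 = 6
|RS| = √((2)² + (0)²) = √4 = 2
|SP| = √((8)² + (-6)²) = √100 = 10
Perimeter = 10 + 6 + 2 + 10 = 28.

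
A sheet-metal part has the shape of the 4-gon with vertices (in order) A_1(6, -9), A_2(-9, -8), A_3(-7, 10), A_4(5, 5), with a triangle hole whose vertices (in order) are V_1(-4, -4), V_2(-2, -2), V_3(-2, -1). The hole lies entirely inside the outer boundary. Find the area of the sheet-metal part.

Outer boundary:
Σ = (-129) + (-146) + (-85) + (-75) = -435
Area = |Σ|/2 = 217.5.
Hole:
Cross-terms: 0, -2, 4  ⇒  Σ = 2
Area = |Σ|/2 = 1.
Net area = 217.5 − 1 = 216.5.

216.5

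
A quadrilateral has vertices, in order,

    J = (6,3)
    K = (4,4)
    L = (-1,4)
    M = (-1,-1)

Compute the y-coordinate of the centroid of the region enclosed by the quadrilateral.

Apply Gauss's area formula. First the cross-terms c_i = x_i·y_{i+1} − x_{i+1}·y_i:
  12, 20, 5, 3  ⇒  2A = 40, A = 20.
Then Σ (y_i + y_{i+1})·c_i = 265, so ȳ = 265 / (6·20) = 53/24.

53/24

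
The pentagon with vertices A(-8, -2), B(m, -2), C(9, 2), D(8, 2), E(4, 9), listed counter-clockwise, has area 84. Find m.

1

The doubled signed area Σ (x_i y_{i+1} − x_{i+1} y_i) is linear in m.
With m=0 it equals 164; the coefficient of m is 4 (from the two edges through B).
So 4·m + 164 = 2·84 = 168 ⇒ m = 1.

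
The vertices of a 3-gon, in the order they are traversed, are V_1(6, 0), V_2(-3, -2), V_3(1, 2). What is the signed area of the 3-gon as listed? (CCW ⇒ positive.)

Apply the surveyor's formula: 2A = Σ (x_i·y_{i+1} − x_{i+1}·y_i), indices taken mod 3.
Σ = (-12) + (-4) + (-12) = -28
Signed area = Σ/2 = -14 (negative ⇒ clockwise traversal).

-14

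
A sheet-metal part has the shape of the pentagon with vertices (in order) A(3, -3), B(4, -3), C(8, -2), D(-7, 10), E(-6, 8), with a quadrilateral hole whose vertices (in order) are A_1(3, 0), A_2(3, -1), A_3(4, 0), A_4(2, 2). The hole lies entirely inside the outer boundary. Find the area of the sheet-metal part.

40

Outer boundary:
Cross-terms: 3, 16, 66, 4, -6  ⇒  Σ = 83
Area = |Σ|/2 = 41.5.
Hole:
A_1→A_2: (3)(-1) − (3)(0) = -3
A_2→A_3: (3)(0) − (4)(-1) = 4
A_3→A_4: (4)(2) − (2)(0) = 8
A_4→A_1: (2)(0) − (3)(2) = -6
Σ = 3
Area = |Σ|/2 = 1.5.
Net area = 41.5 − 1.5 = 40.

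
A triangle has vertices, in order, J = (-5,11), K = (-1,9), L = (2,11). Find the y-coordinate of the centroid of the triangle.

31/3

Apply the surveyor's formula. First the cross-terms c_i = x_i·y_{i+1} − x_{i+1}·y_i:
  -34, -29, 77  ⇒  2A = 14, A = 7.
Then Σ (y_i + y_{i+1})·c_i = 434, so ȳ = 434 / (6·7) = 31/3.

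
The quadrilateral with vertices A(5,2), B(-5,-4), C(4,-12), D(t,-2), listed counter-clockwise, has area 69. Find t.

5

Write out the shoelace sum; only the two edges meeting at D involve t:
2·Area = [(4·(-2) − t·(-12)) + (t·2 − 5·(-2))] + 66
       = 14·t + 68 = 138
⇒ t = 5.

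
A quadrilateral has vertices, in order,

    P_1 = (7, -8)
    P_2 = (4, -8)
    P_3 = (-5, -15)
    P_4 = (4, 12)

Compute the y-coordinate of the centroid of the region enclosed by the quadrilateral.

-37/12

Apply the shoelace formula. First the cross-terms c_i = x_i·y_{i+1} − x_{i+1}·y_i:
  -24, -100, 0, -116  ⇒  2A = -240, A = -120.
Then Σ (y_i + y_{i+1})·c_i = 2220, so ȳ = 2220 / (6·(-120)) = -37/12.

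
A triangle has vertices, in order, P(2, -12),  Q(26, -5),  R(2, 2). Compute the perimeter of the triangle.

64

|PQ| = √((24)² + (7)²) = √625 = 25
|QR| = √((-24)² + (7)²) = √625 = 25
|RP| = √((0)² + (-14)²) = √196 = 14
Perimeter = 25 + 25 + 14 = 64.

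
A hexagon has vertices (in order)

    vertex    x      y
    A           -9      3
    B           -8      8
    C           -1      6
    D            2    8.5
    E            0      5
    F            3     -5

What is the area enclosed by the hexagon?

Σ = (-48) + (-40) + (-20.5) + (10) + (-15) + (-36) = -149.5
Area = |Σ|/2 = 74.75.

74.75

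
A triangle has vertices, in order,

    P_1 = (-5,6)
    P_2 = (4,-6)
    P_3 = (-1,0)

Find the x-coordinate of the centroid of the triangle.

-2/3

Apply the surveyor's formula. First the cross-terms c_i = x_i·y_{i+1} − x_{i+1}·y_i:
  6, -6, -6  ⇒  2A = -6, A = -3.
Then Σ (x_i + x_{i+1})·c_i = 12, so x̄ = 12 / (6·(-3)) = -2/3.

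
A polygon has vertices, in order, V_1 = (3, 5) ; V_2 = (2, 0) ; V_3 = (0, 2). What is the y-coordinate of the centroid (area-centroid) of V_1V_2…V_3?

Apply the shoelace formula. First the cross-terms c_i = x_i·y_{i+1} − x_{i+1}·y_i:
  -10, 4, -6  ⇒  2A = -12, A = -6.
Then Σ (y_i + y_{i+1})·c_i = -84, so ȳ = -84 / (6·(-6)) = 7/3.

7/3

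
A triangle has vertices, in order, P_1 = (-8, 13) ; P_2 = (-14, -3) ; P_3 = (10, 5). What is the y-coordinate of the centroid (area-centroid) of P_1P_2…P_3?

5

Apply the surveyor's formula. First the cross-terms c_i = x_i·y_{i+1} − x_{i+1}·y_i:
  206, -40, 170  ⇒  2A = 336, A = 168.
Then Σ (y_i + y_{i+1})·c_i = 5040, so ȳ = 5040 / (6·168) = 5.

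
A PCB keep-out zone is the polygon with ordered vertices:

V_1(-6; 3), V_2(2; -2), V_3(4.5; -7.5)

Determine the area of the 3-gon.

Σ = (6) + (-6) + (-31.5) = -31.5
Area = |Σ|/2 = 15.75.

15.75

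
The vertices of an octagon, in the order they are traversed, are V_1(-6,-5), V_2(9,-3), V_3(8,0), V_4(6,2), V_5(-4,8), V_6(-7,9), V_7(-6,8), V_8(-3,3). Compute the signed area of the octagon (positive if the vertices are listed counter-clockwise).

108

Apply the shoelace (surveyor's) formula: 2A = Σ (x_i·y_{i+1} − x_{i+1}·y_i), indices taken mod 8.
Σ = (63) + (24) + (16) + (56) + (20) + (-2) + (6) + (33) = 216
Signed area = Σ/2 = 108 (positive ⇒ counter-clockwise traversal).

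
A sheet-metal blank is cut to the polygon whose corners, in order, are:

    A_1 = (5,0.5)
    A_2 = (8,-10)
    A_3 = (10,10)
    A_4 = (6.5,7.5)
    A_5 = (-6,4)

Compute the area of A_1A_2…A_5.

92

A_1→A_2: (5)(-10) − (8)(0.5) = -54
A_2→A_3: (8)(10) − (10)(-10) = 180
A_3→A_4: (10)(7.5) − (6.5)(10) = 10
A_4→A_5: (6.5)(4) − (-6)(7.5) = 71
A_5→A_1: (-6)(0.5) − (5)(4) = -23
Σ = 184
Area = |Σ|/2 = 92.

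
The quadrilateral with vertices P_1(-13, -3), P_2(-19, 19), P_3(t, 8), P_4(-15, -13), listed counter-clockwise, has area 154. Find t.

-24

Write out the shoelace sum; only the two edges meeting at P_3 involve t:
2·Area = [((-19)·8 − t·19) + (t·(-13) − (-15)·8)] + -428
       = -32·t + -460 = 308
⇒ t = -24.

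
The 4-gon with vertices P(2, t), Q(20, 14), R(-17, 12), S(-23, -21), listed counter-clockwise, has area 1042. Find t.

-21

The doubled signed area Σ (x_i y_{i+1} − x_{i+1} y_i) is linear in t.
With t=0 it equals 1181; the coefficient of t is -43 (from the two edges through P).
So -43·t + 1181 = 2·1042 = 2084 ⇒ t = -21.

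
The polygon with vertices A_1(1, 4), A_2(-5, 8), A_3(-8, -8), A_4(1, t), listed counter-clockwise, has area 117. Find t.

The doubled signed area Σ (x_i y_{i+1} − x_{i+1} y_i) is linear in t.
With t=0 it equals 144; the coefficient of t is -9 (from the two edges through A_4).
So -9·t + 144 = 2·117 = 234 ⇒ t = -10.

-10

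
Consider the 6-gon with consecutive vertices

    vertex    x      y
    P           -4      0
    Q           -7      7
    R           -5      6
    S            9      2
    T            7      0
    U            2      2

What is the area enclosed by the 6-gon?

45.5

Apply Gauss's area formula: 2A = Σ (x_i·y_{i+1} − x_{i+1}·y_i), indices taken mod 6.
Σ = (-28) + (-7) + (-64) + (-14) + (14) + (8) = -91
Area = |Σ|/2 = 45.5.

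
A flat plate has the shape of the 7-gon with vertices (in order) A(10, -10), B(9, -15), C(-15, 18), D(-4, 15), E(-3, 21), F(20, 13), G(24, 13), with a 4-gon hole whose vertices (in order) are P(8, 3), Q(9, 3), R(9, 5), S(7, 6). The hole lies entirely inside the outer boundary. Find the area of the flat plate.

594.5

Outer boundary:
Apply the surveyor's formula: 2A = Σ (x_i·y_{i+1} − x_{i+1}·y_i), indices taken mod 7.
Σ = (-60) + (-63) + (-153) + (-39) + (-459) + (-52) + (-370) = -1196
Area = |Σ|/2 = 598.
Hole:
Apply the shoelace formula: 2A = Σ (x_i·y_{i+1} − x_{i+1}·y_i), indices taken mod 4.
Σ = (-3) + (18) + (19) + (-27) = 7
Area = |Σ|/2 = 3.5.
Net area = 598 − 3.5 = 594.5.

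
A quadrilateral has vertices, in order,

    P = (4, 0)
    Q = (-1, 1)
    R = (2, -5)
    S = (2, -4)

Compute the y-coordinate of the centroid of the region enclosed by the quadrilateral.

Apply Gauss's area formula. First the cross-terms c_i = x_i·y_{i+1} − x_{i+1}·y_i:
  4, 3, 2, 16  ⇒  2A = 25, A = 12.5.
Then Σ (y_i + y_{i+1})·c_i = -90, so ȳ = -90 / (6·12.5) = -1.2.

-1.2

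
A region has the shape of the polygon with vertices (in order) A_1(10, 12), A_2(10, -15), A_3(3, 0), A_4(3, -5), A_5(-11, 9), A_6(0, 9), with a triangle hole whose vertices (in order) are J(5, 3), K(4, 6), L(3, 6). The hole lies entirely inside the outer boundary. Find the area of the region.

227

Outer boundary:
Apply the shoelace (surveyor's) formula: 2A = Σ (x_i·y_{i+1} − x_{i+1}·y_i), indices taken mod 6.
A_1→A_2: (10)(-15) − (10)(12) = -270
A_2→A_3: (10)(0) − (3)(-15) = 45
A_3→A_4: (3)(-5) − (3)(0) = -15
A_4→A_5: (3)(9) − (-11)(-5) = -28
A_5→A_6: (-11)(9) − (0)(9) = -99
A_6→A_1: (0)(12) − (10)(9) = -90
Σ = -457
Area = |Σ|/2 = 228.5.
Hole:
Apply the shoelace (surveyor's) formula: 2A = Σ (x_i·y_{i+1} − x_{i+1}·y_i), indices taken mod 3.
Σ = (18) + (6) + (-21) = 3
Area = |Σ|/2 = 1.5.
Net area = 228.5 − 1.5 = 227.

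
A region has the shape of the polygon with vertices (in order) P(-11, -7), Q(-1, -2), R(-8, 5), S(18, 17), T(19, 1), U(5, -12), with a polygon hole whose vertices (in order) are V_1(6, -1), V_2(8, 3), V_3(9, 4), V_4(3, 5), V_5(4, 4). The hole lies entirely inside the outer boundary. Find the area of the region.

Outer boundary:
Apply Gauss's area formula: 2A = Σ (x_i·y_{i+1} − x_{i+1}·y_i), indices taken mod 6.
Σ = (15) + (-21) + (-226) + (-305) + (-233) + (-167) = -937
Area = |Σ|/2 = 468.5.
Hole:
Apply the surveyor's formula: 2A = Σ (x_i·y_{i+1} − x_{i+1}·y_i), indices taken mod 5.
Cross-terms: 26, 5, 33, -8, -28  ⇒  Σ = 28
Area = |Σ|/2 = 14.
Net area = 468.5 − 14 = 454.5.

454.5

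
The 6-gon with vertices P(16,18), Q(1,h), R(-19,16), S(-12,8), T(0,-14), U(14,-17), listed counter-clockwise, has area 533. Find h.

4

The doubled signed area Σ (x_i y_{i+1} − x_{i+1} y_i) is linear in h.
With h=0 it equals 926; the coefficient of h is 35 (from the two edges through Q).
So 35·h + 926 = 2·533 = 1066 ⇒ h = 4.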